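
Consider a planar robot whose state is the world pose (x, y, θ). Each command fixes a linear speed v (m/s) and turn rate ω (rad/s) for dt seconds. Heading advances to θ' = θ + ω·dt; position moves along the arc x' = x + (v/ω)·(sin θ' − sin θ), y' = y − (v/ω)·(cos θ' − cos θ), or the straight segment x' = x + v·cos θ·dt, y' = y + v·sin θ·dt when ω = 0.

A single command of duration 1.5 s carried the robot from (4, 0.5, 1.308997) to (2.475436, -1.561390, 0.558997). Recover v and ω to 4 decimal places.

Δθ = 0.558997 − 1.308997 = -0.750000
ω = Δθ/dt = -0.750000/1.5 = -0.5000
R = −Δy/(cos θ' − cos θ) = 3.5000
v = R·ω = 3.5000·-0.5000 = -1.7500

v = -1.7500, ω = -0.5000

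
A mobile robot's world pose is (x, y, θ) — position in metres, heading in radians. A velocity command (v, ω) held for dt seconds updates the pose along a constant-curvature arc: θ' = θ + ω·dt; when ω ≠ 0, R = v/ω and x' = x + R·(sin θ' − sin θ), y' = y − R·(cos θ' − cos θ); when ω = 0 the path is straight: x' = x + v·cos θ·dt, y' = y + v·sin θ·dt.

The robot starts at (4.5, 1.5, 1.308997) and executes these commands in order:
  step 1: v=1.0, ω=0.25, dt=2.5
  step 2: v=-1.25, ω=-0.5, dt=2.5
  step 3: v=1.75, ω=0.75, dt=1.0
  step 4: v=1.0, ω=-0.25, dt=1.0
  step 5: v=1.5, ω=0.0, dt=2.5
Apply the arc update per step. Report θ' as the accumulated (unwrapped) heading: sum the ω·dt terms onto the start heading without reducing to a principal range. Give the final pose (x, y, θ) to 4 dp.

step 1: θ'=1.9340 (R=4.0000) → pose (4.3754, 3.9563, 1.9340)
step 2: θ'=0.6840 (R=2.5000) → pose (3.6182, 1.1305, 0.6840)
step 3: θ'=1.4340 (R=2.3333) → pose (4.4553, 2.6208, 1.4340)
step 4: θ'=1.1840 (R=-4.0000) → pose (4.7134, 3.5842, 1.1840)
step 5: θ'=1.1840 (straight) → pose (6.1280, 7.0572, 1.1840)

(6.1280, 7.0572, 1.1840)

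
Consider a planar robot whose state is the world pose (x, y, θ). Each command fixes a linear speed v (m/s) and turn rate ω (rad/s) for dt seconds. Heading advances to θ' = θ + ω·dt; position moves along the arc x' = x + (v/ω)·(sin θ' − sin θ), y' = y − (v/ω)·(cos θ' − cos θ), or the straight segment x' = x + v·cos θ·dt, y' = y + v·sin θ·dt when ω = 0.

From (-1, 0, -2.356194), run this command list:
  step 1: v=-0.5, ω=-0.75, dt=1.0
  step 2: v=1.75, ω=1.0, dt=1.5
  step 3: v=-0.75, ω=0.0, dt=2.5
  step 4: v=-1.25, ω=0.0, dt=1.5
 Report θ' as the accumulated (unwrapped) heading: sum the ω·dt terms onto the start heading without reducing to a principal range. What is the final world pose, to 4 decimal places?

step 1: θ'=-3.1062 (R=0.6667) → pose (-0.5522, 0.1948, -3.1062)
step 2: θ'=-1.6062 (R=1.7500) → pose (-2.2392, -1.4921, -1.6062)
step 3: θ'=-1.6062 (straight) → pose (-2.1728, 0.3817, -1.6062)
step 4: θ'=-1.6062 (straight) → pose (-2.1064, 2.2555, -1.6062)

(-2.1064, 2.2555, -1.6062)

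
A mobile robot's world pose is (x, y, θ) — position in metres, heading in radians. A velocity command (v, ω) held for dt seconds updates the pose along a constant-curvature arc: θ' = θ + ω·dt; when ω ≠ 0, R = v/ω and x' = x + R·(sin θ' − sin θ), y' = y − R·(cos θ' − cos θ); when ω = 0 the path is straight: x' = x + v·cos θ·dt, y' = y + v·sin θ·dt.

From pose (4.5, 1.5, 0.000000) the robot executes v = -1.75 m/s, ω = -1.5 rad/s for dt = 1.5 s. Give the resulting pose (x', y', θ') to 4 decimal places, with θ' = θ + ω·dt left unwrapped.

(3.5922, 3.3995, -2.2500)

θ' = 0.0000 + -1.5·1.5 = -2.2500
R = v/ω = -1.75/-1.5 = 1.1667
x' = 4.5 + 1.1667·(sin -2.2500 − sin 0.0000) = 3.5922
y' = 1.5 − 1.1667·(cos -2.2500 − cos 0.0000) = 3.3995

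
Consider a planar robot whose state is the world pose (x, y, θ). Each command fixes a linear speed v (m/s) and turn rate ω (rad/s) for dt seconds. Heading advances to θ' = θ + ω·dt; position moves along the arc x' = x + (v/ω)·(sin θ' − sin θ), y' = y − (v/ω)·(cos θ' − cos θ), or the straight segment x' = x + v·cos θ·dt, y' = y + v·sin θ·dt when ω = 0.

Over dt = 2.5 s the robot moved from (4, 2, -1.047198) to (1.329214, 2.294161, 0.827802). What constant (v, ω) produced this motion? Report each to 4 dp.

Δθ = 0.827802 − -1.047198 = 1.875000
ω = Δθ/dt = 1.875000/2.5 = 0.7500
R = Δx/(sin θ' − sin θ) = -1.6667
v = R·ω = -1.6667·0.7500 = -1.2500

v = -1.2500, ω = 0.7500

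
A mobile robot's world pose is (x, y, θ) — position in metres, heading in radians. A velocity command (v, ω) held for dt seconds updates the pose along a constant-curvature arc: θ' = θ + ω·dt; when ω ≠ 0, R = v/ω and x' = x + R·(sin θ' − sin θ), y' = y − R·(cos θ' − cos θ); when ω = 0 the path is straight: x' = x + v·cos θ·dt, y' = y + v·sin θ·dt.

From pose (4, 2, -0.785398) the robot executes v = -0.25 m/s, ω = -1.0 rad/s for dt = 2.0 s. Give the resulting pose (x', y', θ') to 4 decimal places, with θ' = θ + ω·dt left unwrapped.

θ' = -0.7854 + -1.0·2.0 = -2.7854
R = v/ω = -0.25/-1.0 = 0.2500
x' = 4 + 0.2500·(sin -2.7854 − sin -0.7854) = 4.0896
y' = 2 − 0.2500·(cos -2.7854 − cos -0.7854) = 2.4111

(4.0896, 2.4111, -2.7854)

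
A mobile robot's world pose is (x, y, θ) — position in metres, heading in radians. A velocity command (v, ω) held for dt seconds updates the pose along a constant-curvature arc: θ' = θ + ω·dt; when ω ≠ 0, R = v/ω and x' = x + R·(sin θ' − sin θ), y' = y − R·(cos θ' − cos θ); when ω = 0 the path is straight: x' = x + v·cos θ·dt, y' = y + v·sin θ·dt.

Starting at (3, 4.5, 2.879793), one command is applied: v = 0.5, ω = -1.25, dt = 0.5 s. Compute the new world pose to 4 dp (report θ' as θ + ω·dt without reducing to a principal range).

(2.7935, 4.6336, 2.2548)

θ' = 2.8798 + -1.25·0.5 = 2.2548
R = v/ω = 0.5/-1.25 = -0.4000
x' = 3 + -0.4000·(sin 2.2548 − sin 2.8798) = 2.7935
y' = 4.5 − -0.4000·(cos 2.2548 − cos 2.8798) = 4.6336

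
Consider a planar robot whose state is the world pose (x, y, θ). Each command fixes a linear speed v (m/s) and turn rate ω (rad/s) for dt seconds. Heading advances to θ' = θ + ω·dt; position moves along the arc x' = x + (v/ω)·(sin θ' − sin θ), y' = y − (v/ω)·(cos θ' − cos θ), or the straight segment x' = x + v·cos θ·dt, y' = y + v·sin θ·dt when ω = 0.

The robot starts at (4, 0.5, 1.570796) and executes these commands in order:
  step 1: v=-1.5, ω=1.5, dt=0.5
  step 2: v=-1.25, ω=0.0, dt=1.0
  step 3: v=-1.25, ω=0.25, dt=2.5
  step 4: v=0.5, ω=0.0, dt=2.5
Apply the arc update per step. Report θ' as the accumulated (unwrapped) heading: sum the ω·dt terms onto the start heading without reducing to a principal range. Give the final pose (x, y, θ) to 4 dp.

step 1: θ'=2.3208 (R=-1.0000) → pose (4.2683, -0.1816, 2.3208)
step 2: θ'=2.3208 (straight) → pose (5.1204, -1.0963, 2.3208)
step 3: θ'=2.9458 (R=-5.0000) → pose (7.8061, -2.5925, 2.9458)
step 4: θ'=2.9458 (straight) → pose (6.5799, -2.3493, 2.9458)

(6.5799, -2.3493, 2.9458)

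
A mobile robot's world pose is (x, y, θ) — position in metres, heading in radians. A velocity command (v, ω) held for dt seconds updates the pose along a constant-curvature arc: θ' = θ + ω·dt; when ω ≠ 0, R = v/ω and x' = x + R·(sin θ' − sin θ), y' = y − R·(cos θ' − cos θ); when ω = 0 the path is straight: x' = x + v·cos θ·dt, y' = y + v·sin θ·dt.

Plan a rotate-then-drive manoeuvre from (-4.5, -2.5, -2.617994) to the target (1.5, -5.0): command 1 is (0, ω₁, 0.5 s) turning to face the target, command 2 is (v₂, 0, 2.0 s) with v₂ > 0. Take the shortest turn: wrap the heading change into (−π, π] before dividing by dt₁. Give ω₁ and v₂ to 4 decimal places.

heading to target = atan2(-5−-2.5, 1.5−-4.5) = -0.3948
Δθ = wrap(-0.3948 − -2.6180) = 2.2232; ω₁ = Δθ/dt₁ = 4.4464
distance = √((1.5−-4.5)² + (-5−-2.5)²) = 6.5000; v₂ = distance/dt₂ = 3.2500

ω₁ = 4.4464, v₂ = 3.2500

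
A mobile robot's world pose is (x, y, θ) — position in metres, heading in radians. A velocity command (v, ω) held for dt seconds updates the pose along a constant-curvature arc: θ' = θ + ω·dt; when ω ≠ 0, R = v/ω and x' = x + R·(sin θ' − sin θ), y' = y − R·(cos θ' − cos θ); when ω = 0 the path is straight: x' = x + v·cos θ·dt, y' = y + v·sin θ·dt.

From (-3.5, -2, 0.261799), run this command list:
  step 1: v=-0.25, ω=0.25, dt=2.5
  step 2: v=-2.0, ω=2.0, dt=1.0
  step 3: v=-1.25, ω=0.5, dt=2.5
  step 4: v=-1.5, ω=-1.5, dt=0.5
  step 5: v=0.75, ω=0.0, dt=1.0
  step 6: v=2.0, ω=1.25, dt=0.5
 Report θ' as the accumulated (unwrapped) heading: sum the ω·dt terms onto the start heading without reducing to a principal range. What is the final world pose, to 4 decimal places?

step 1: θ'=0.8868 (R=-1.0000) → pose (-4.0162, -2.3340, 0.8868)
step 2: θ'=2.8868 (R=-1.0000) → pose (-3.4932, -3.9336, 2.8868)
step 3: θ'=4.1368 (R=-2.5000) → pose (-0.7659, -2.8752, 4.1368)
step 4: θ'=3.3868 (R=1.0000) → pose (-0.1698, -2.4494, 3.3868)
step 5: θ'=3.3868 (straight) → pose (-0.8974, -2.6315, 3.3868)
step 6: θ'=4.0118 (R=1.6000) → pose (-1.7321, -3.1522, 4.0118)

(-1.7321, -3.1522, 4.0118)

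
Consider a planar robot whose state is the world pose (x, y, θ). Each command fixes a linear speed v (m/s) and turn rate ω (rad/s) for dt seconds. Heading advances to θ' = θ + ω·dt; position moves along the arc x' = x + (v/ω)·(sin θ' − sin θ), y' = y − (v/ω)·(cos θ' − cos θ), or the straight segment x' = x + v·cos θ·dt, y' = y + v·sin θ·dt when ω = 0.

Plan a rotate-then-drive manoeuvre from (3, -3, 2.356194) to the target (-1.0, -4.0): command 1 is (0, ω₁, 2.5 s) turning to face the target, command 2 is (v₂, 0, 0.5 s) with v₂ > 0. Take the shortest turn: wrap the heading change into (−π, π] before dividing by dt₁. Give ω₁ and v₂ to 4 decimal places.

heading to target = atan2(-4−-3, -1−3) = -2.8966
Δθ = wrap(-2.8966 − 2.3562) = 1.0304; ω₁ = Δθ/dt₁ = 0.4122
distance = √((-1−3)² + (-4−-3)²) = 4.1231; v₂ = distance/dt₂ = 8.2462

ω₁ = 0.4122, v₂ = 8.2462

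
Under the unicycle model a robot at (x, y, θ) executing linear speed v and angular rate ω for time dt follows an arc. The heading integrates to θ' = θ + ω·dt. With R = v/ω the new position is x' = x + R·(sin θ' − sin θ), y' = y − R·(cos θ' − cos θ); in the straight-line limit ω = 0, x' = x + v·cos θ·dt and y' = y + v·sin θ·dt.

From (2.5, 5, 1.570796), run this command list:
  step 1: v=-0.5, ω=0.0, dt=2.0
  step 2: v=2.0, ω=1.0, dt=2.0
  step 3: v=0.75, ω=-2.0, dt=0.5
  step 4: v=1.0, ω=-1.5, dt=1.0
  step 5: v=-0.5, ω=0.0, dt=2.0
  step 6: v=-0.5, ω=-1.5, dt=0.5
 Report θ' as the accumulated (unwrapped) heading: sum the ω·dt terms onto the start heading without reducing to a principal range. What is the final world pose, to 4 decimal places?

(-1.5827, 5.6905, 0.3208)

step 1: θ'=1.5708 (straight) → pose (2.5000, 4.0000, 1.5708)
step 2: θ'=3.5708 (R=2.0000) → pose (-0.3323, 5.8186, 3.5708)
step 3: θ'=2.5708 (R=-0.3750) → pose (-0.6910, 5.8440, 2.5708)
step 4: θ'=1.0708 (R=-0.6667) → pose (-0.9158, 6.7246, 1.0708)
step 5: θ'=1.0708 (straight) → pose (-1.3952, 5.8470, 1.0708)
step 6: θ'=0.3208 (R=0.3333) → pose (-1.5827, 5.6905, 0.3208)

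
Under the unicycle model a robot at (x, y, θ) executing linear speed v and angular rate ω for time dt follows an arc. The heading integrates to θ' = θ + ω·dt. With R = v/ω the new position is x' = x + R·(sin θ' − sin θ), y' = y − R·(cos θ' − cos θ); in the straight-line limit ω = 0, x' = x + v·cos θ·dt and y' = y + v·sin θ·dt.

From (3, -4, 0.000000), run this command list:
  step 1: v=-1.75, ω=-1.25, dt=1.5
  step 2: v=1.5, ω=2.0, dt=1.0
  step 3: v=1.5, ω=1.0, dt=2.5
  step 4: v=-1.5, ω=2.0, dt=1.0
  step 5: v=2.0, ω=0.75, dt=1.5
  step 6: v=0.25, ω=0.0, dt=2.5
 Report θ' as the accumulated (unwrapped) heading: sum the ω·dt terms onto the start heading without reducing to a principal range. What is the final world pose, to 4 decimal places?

(5.9841, -2.6172, 5.7500)

step 1: θ'=-1.8750 (R=1.4000) → pose (1.6643, -2.1807, -1.8750)
step 2: θ'=0.1250 (R=0.7500) → pose (2.4734, -3.1495, 0.1250)
step 3: θ'=2.6250 (R=1.5000) → pose (3.0272, -0.3569, 2.6250)
step 4: θ'=4.6250 (R=-0.7500) → pose (4.1448, 0.2298, 4.6250)
step 5: θ'=5.7500 (R=2.6667) → pose (5.4459, -2.2995, 5.7500)
step 6: θ'=5.7500 (straight) → pose (5.9841, -2.6172, 5.7500)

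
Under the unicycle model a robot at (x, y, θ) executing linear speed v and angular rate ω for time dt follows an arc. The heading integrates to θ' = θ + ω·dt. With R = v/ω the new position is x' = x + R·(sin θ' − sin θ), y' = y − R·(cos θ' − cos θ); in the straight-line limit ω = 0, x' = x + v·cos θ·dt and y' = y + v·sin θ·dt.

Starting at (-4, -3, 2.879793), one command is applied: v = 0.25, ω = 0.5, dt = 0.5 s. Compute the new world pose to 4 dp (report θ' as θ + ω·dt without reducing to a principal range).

(-4.1235, -2.9830, 3.1298)

θ' = 2.8798 + 0.5·0.5 = 3.1298
R = v/ω = 0.25/0.5 = 0.5000
x' = -4 + 0.5000·(sin 3.1298 − sin 2.8798) = -4.1235
y' = -3 − 0.5000·(cos 3.1298 − cos 2.8798) = -2.9830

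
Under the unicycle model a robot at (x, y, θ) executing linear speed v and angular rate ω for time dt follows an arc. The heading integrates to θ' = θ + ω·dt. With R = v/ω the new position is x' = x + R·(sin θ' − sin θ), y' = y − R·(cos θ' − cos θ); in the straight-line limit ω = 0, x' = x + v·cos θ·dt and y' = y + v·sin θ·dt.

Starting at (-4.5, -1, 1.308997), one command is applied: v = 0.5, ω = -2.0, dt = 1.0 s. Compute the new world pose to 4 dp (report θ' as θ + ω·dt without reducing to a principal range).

(-4.0992, -0.8721, -0.6910)

θ' = 1.3090 + -2.0·1.0 = -0.6910
R = v/ω = 0.5/-2.0 = -0.2500
x' = -4.5 + -0.2500·(sin -0.6910 − sin 1.3090) = -4.0992
y' = -1 − -0.2500·(cos -0.6910 − cos 1.3090) = -0.8721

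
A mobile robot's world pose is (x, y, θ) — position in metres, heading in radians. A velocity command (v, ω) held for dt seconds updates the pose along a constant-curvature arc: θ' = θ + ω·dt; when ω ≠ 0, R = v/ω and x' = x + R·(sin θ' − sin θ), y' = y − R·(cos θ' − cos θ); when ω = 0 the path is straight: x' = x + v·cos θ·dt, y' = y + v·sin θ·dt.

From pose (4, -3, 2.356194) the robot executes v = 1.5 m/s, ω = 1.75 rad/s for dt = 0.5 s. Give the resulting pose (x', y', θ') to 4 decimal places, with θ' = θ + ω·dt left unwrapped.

θ' = 2.3562 + 1.75·0.5 = 3.2312
R = v/ω = 1.5/1.75 = 0.8571
x' = 4 + 0.8571·(sin 3.2312 − sin 2.3562) = 3.3172
y' = -3 − 0.8571·(cos 3.2312 − cos 2.3562) = -2.7524

(3.3172, -2.7524, 3.2312)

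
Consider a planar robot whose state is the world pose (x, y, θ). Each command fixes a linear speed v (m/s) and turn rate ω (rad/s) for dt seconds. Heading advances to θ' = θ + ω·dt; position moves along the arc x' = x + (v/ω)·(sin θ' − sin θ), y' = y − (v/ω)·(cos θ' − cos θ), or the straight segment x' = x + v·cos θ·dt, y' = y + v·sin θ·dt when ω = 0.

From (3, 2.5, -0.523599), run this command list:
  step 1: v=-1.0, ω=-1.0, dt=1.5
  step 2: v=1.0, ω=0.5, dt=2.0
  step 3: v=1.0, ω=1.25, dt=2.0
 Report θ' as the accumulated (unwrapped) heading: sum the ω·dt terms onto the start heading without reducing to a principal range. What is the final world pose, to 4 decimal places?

step 1: θ'=-2.0236 (R=1.0000) → pose (2.6008, 3.8035, -2.0236)
step 2: θ'=-1.0236 (R=2.0000) → pose (2.6913, 1.8879, -1.0236)
step 3: θ'=1.4764 (R=0.8000) → pose (4.1709, 2.2288, 1.4764)

(4.1709, 2.2288, 1.4764)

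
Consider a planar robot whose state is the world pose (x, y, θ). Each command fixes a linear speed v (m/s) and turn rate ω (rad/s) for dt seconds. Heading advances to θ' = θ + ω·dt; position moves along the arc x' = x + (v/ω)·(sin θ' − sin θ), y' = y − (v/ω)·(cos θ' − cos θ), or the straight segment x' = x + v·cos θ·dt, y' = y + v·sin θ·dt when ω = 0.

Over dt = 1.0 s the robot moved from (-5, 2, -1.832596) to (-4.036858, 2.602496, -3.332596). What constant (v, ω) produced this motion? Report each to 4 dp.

Δθ = -3.332596 − -1.832596 = -1.500000
ω = Δθ/dt = -1.500000/1.0 = -1.5000
R = Δx/(sin θ' − sin θ) = 0.8333
v = R·ω = 0.8333·-1.5000 = -1.2500

v = -1.2500, ω = -1.5000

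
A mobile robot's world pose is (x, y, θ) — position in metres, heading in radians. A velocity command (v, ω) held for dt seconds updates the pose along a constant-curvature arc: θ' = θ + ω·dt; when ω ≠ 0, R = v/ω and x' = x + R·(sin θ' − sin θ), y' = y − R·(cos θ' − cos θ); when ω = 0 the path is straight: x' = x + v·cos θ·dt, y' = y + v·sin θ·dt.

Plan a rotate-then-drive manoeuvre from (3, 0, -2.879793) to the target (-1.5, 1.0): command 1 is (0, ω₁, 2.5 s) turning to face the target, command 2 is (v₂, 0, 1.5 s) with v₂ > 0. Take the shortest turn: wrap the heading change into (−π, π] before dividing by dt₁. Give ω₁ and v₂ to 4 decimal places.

heading to target = atan2(1−0, -1.5−3) = 2.9229
Δθ = wrap(2.9229 − -2.8798) = -0.4805; ω₁ = Δθ/dt₁ = -0.1922
distance = √((-1.5−3)² + (1−0)²) = 4.6098; v₂ = distance/dt₂ = 3.0732

ω₁ = -0.1922, v₂ = 3.0732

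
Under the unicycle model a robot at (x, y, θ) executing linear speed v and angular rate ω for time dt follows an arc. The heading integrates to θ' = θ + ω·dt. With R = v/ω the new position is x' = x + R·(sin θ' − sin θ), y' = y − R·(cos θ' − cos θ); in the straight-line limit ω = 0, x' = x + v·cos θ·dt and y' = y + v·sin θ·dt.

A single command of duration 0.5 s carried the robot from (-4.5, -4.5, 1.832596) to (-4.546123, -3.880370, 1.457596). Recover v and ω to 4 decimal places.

v = 1.2500, ω = -0.7500

Δθ = 1.457596 − 1.832596 = -0.375000
ω = Δθ/dt = -0.375000/0.5 = -0.7500
R = −Δy/(cos θ' − cos θ) = -1.6667
v = R·ω = -1.6667·-0.7500 = 1.2500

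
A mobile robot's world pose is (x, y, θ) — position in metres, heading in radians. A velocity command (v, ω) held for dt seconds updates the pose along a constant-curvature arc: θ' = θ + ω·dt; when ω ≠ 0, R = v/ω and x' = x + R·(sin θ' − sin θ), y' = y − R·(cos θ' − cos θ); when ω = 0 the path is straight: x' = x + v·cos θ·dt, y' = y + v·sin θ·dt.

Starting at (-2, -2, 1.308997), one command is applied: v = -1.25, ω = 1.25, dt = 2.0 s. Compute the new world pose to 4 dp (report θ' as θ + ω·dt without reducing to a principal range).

(-0.4151, -3.0442, 3.8090)

θ' = 1.3090 + 1.25·2.0 = 3.8090
R = v/ω = -1.25/1.25 = -1.0000
x' = -2 + -1.0000·(sin 3.8090 − sin 1.3090) = -0.4151
y' = -2 − -1.0000·(cos 3.8090 − cos 1.3090) = -3.0442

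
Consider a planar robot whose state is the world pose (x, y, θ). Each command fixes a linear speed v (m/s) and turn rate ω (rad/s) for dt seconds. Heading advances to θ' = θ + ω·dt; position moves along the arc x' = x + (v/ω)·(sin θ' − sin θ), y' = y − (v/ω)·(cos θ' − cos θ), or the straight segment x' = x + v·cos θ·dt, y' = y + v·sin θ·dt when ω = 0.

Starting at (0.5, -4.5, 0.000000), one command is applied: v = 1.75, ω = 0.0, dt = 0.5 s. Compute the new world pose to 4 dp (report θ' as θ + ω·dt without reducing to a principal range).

(1.3750, -4.5000, 0.0000)

θ' = 0.0000 + 0.0·0.5 = 0.0000
ω = 0 → straight: x' = 0.5 + 1.75·cos(0.0000)·0.5 = 1.3750
y' = -4.5 + 1.75·sin(0.0000)·0.5 = -4.5000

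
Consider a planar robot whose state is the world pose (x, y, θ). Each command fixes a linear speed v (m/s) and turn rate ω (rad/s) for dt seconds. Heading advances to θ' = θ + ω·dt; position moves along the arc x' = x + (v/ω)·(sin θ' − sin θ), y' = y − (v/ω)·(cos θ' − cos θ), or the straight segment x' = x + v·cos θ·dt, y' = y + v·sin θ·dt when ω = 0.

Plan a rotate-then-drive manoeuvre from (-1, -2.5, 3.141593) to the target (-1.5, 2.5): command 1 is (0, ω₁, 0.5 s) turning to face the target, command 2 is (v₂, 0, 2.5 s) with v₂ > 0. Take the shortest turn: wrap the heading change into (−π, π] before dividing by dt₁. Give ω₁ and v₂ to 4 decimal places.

ω₁ = -2.9423, v₂ = 2.0100

heading to target = atan2(2.5−-2.5, -1.5−-1) = 1.6705
Δθ = wrap(1.6705 − 3.1416) = -1.4711; ω₁ = Δθ/dt₁ = -2.9423
distance = √((-1.5−-1)² + (2.5−-2.5)²) = 5.0249; v₂ = distance/dt₂ = 2.0100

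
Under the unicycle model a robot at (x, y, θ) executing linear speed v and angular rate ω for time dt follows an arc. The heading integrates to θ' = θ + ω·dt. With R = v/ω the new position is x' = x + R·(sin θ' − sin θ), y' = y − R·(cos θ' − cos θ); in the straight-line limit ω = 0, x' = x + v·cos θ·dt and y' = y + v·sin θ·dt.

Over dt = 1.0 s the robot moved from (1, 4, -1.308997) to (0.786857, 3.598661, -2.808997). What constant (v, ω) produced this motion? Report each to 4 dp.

v = 0.5000, ω = -1.5000

Δθ = -2.808997 − -1.308997 = -1.500000
ω = Δθ/dt = -1.500000/1.0 = -1.5000
R = −Δy/(cos θ' − cos θ) = -0.3333
v = R·ω = -0.3333·-1.5000 = 0.5000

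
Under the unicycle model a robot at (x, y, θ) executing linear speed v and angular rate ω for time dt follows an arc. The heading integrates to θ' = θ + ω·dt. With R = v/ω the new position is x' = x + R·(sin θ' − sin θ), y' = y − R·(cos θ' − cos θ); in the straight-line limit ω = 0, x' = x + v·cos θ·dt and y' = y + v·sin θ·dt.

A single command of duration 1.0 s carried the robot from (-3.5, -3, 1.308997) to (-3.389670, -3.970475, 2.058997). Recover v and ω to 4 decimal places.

v = -1.0000, ω = 0.7500

Δθ = 2.058997 − 1.308997 = 0.750000
ω = Δθ/dt = 0.750000/1.0 = 0.7500
R = −Δy/(cos θ' − cos θ) = -1.3333
v = R·ω = -1.3333·0.7500 = -1.0000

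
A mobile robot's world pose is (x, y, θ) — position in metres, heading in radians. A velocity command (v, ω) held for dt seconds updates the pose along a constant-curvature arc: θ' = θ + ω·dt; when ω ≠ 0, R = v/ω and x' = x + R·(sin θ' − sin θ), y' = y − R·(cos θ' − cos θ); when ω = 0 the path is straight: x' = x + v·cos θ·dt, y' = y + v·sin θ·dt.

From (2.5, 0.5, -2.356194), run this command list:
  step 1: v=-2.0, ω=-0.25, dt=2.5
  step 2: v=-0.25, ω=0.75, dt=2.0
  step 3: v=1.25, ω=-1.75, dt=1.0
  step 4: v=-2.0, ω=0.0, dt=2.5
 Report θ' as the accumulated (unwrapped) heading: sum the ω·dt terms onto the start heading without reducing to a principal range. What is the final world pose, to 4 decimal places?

step 1: θ'=-2.9812 (R=8.0000) → pose (6.8792, 2.7405, -2.9812)
step 2: θ'=-1.4812 (R=-0.3333) → pose (7.1579, 3.0993, -1.4812)
step 3: θ'=-3.2312 (R=-0.7143) → pose (6.3826, 2.3240, -3.2312)
step 4: θ'=-3.2312 (straight) → pose (11.3625, 1.8766, -3.2312)

(11.3625, 1.8766, -3.2312)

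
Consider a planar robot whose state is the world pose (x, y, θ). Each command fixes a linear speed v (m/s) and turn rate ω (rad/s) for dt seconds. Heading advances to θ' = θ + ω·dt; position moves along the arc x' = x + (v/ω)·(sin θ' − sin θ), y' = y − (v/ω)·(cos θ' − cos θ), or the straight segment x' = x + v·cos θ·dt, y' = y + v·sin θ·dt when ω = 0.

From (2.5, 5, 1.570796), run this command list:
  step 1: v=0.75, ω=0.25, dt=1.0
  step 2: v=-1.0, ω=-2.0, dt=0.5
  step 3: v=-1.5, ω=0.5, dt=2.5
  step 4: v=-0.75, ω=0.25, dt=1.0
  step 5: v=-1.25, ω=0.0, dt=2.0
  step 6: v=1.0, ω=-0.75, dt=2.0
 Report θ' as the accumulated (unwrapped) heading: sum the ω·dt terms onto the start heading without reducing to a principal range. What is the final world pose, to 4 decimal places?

step 1: θ'=1.8208 (R=3.0000) → pose (2.4067, 5.7422, 1.8208)
step 2: θ'=0.8208 (R=0.5000) → pose (2.2881, 5.2777, 0.8208)
step 3: θ'=2.0708 (R=-3.0000) → pose (1.8504, 1.7945, 2.0708)
step 4: θ'=2.3208 (R=-3.0000) → pose (2.2881, 1.1879, 2.3208)
step 5: θ'=2.3208 (straight) → pose (3.9922, -0.6414, 2.3208)
step 6: θ'=0.8208 (R=-1.3333) → pose (3.9922, 1.1763, 0.8208)

(3.9922, 1.1763, 0.8208)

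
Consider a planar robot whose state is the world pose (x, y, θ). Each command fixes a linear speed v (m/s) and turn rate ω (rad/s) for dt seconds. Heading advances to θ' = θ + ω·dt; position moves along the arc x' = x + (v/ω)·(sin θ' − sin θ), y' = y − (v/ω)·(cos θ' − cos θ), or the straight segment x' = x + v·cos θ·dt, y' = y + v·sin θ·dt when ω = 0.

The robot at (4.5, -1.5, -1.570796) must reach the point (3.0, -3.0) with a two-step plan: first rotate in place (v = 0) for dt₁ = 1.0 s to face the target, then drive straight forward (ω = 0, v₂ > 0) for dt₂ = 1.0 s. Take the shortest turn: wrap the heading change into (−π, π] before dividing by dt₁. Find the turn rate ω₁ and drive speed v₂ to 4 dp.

heading to target = atan2(-3−-1.5, 3−4.5) = -2.3562
Δθ = wrap(-2.3562 − -1.5708) = -0.7854; ω₁ = Δθ/dt₁ = -0.7854
distance = √((3−4.5)² + (-3−-1.5)²) = 2.1213; v₂ = distance/dt₂ = 2.1213

ω₁ = -0.7854, v₂ = 2.1213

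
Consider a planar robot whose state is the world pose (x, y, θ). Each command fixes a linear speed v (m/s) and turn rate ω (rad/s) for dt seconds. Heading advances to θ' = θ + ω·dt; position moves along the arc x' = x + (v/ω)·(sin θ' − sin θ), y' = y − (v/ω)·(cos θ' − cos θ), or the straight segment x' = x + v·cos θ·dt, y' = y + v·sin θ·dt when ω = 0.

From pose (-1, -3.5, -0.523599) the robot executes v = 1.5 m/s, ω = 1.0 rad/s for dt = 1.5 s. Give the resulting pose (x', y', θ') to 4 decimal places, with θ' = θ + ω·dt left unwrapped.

(0.9927, -3.0410, 0.9764)

θ' = -0.5236 + 1.0·1.5 = 0.9764
R = v/ω = 1.5/1.0 = 1.5000
x' = -1 + 1.5000·(sin 0.9764 − sin -0.5236) = 0.9927
y' = -3.5 − 1.5000·(cos 0.9764 − cos -0.5236) = -3.0410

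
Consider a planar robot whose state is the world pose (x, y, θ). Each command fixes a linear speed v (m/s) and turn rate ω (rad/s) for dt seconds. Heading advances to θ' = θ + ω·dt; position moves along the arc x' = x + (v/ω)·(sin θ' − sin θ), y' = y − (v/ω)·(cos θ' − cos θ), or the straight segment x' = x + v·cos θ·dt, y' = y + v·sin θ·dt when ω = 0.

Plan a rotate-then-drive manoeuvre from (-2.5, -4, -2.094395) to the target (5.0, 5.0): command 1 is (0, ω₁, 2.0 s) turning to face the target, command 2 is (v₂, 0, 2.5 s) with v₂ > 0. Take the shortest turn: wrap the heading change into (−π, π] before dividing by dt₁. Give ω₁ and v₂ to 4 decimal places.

heading to target = atan2(5−-4, 5−-2.5) = 0.8761
Δθ = wrap(0.8761 − -2.0944) = 2.9705; ω₁ = Δθ/dt₁ = 1.4852
distance = √((5−-2.5)² + (5−-4)²) = 11.7154; v₂ = distance/dt₂ = 4.6861

ω₁ = 1.4852, v₂ = 4.6861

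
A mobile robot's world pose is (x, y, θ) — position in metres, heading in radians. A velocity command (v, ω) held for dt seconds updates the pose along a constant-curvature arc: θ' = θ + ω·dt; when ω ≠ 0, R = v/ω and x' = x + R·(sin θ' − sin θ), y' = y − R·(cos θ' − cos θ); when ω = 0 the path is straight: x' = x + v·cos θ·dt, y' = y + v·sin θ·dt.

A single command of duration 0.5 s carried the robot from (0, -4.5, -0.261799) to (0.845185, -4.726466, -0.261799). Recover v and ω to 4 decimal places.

Δθ = -0.261799 − -0.261799 = 0.000000
ω = Δθ/dt = 0.000000/0.5 = 0.0000
ω = 0 → v = (Δx·cos θ + Δy·sin θ)/dt = 1.7500

v = 1.7500, ω = 0.0000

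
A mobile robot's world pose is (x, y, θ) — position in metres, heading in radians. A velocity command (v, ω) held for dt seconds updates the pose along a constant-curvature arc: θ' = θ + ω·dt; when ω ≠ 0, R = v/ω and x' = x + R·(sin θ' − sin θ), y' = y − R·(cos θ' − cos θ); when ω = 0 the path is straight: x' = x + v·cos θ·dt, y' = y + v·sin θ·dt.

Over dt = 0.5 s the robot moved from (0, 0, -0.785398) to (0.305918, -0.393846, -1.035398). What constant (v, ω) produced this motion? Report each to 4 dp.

v = 1.0000, ω = -0.5000

Δθ = -1.035398 − -0.785398 = -0.250000
ω = Δθ/dt = -0.250000/0.5 = -0.5000
R = −Δy/(cos θ' − cos θ) = -2.0000
v = R·ω = -2.0000·-0.5000 = 1.0000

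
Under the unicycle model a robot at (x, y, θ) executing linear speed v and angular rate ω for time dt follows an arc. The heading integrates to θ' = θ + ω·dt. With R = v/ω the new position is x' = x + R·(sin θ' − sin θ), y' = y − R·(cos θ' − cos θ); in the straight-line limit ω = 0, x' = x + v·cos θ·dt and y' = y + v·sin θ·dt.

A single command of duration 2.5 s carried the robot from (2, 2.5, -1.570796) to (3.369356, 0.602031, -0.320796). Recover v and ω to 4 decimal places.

Δθ = -0.320796 − -1.570796 = 1.250000
ω = Δθ/dt = 1.250000/2.5 = 0.5000
R = −Δy/(cos θ' − cos θ) = 2.0000
v = R·ω = 2.0000·0.5000 = 1.0000

v = 1.0000, ω = 0.5000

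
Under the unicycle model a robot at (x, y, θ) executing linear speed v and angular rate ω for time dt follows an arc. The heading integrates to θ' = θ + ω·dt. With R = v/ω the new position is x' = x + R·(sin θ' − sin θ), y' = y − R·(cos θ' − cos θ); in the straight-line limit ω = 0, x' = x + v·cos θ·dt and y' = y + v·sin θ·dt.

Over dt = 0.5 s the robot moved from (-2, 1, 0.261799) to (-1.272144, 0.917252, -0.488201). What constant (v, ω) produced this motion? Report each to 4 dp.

v = 1.5000, ω = -1.5000

Δθ = -0.488201 − 0.261799 = -0.750000
ω = Δθ/dt = -0.750000/0.5 = -1.5000
R = Δx/(sin θ' − sin θ) = -1.0000
v = R·ω = -1.0000·-1.5000 = 1.5000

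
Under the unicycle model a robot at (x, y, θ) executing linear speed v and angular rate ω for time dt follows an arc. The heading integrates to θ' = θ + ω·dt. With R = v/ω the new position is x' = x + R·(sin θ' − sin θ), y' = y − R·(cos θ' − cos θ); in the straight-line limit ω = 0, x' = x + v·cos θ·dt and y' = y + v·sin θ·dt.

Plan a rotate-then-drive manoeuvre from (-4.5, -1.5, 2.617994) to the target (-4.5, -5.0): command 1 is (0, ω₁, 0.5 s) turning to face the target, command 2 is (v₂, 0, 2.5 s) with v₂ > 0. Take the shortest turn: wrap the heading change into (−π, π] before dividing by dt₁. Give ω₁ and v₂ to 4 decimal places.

heading to target = atan2(-5−-1.5, -4.5−-4.5) = -1.5708
Δθ = wrap(-1.5708 − 2.6180) = 2.0944; ω₁ = Δθ/dt₁ = 4.1888
distance = √((-4.5−-4.5)² + (-5−-1.5)²) = 3.5000; v₂ = distance/dt₂ = 1.4000

ω₁ = 4.1888, v₂ = 1.4000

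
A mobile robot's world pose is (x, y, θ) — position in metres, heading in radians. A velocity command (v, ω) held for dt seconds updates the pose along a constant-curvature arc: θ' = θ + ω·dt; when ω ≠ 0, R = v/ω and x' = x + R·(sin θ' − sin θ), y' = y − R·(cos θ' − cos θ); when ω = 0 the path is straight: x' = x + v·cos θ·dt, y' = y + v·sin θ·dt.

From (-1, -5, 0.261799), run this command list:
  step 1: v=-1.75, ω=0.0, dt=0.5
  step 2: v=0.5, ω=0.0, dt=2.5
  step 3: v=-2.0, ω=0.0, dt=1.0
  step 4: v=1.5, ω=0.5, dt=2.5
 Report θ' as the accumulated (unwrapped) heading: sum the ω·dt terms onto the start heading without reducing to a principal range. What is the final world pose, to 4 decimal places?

step 1: θ'=0.2618 (straight) → pose (-1.8452, -5.2265, 0.2618)
step 2: θ'=0.2618 (straight) → pose (-0.6378, -4.9029, 0.2618)
step 3: θ'=0.2618 (straight) → pose (-2.5696, -5.4206, 0.2618)
step 4: θ'=1.5118 (R=3.0000) → pose (-0.3513, -2.6997, 1.5118)

(-0.3513, -2.6997, 1.5118)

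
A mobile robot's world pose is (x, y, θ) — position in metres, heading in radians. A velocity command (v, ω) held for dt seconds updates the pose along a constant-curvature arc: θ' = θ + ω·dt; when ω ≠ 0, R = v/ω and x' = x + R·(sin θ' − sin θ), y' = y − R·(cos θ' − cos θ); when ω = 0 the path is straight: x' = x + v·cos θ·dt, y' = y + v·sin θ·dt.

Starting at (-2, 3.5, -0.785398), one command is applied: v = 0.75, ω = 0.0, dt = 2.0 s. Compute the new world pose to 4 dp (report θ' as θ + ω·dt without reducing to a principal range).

θ' = -0.7854 + 0.0·2.0 = -0.7854
ω = 0 → straight: x' = -2 + 0.75·cos(-0.7854)·2.0 = -0.9393
y' = 3.5 + 0.75·sin(-0.7854)·2.0 = 2.4393

(-0.9393, 2.4393, -0.7854)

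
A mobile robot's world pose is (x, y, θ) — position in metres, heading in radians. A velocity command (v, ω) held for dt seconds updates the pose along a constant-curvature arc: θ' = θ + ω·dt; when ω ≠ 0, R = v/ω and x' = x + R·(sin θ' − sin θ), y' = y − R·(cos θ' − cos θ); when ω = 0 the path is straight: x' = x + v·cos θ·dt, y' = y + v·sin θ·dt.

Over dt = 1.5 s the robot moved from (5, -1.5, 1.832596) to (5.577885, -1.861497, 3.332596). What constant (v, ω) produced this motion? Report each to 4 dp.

v = -0.5000, ω = 1.0000

Δθ = 3.332596 − 1.832596 = 1.500000
ω = Δθ/dt = 1.500000/1.5 = 1.0000
R = Δx/(sin θ' − sin θ) = -0.5000
v = R·ω = -0.5000·1.0000 = -0.5000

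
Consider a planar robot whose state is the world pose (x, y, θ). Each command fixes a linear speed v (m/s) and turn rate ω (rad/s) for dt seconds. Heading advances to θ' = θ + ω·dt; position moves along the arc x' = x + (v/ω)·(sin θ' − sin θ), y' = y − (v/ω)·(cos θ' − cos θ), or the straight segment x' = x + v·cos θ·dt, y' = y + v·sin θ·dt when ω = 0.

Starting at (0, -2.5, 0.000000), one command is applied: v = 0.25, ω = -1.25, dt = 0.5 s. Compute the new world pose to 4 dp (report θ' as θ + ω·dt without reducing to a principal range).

(0.1170, -2.5378, -0.6250)

θ' = 0.0000 + -1.25·0.5 = -0.6250
R = v/ω = 0.25/-1.25 = -0.2000
x' = 0 + -0.2000·(sin -0.6250 − sin 0.0000) = 0.1170
y' = -2.5 − -0.2000·(cos -0.6250 − cos 0.0000) = -2.5378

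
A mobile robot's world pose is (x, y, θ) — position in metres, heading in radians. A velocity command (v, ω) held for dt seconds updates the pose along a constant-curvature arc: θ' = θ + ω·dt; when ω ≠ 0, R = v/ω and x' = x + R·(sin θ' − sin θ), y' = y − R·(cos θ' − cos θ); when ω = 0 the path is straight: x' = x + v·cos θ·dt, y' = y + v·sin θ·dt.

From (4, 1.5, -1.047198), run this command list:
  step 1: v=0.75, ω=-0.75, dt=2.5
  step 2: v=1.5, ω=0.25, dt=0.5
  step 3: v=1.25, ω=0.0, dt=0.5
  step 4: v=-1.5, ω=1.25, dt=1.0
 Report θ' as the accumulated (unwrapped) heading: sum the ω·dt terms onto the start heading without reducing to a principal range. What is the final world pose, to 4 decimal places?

step 1: θ'=-2.9222 (R=-1.0000) → pose (3.3516, 0.0240, -2.9222)
step 2: θ'=-2.7972 (R=6.0000) → pose (2.6317, -0.1845, -2.7972)
step 3: θ'=-2.7972 (straight) → pose (2.0434, -0.3955, -2.7972)
step 4: θ'=-1.5472 (R=-1.2000) → pose (2.8379, 0.7623, -1.5472)

(2.8379, 0.7623, -1.5472)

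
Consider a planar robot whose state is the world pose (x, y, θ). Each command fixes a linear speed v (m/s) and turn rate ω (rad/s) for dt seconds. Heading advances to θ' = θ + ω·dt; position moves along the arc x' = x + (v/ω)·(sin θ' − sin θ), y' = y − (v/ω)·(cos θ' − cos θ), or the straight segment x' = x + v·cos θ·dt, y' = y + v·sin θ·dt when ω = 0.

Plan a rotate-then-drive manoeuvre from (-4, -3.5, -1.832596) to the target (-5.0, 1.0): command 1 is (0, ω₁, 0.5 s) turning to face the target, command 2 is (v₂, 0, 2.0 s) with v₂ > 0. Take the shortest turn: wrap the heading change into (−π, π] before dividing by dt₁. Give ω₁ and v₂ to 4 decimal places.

heading to target = atan2(1−-3.5, -5−-4) = 1.7895
Δθ = wrap(1.7895 − -1.8326) = -2.6611; ω₁ = Δθ/dt₁ = -5.3222
distance = √((-5−-4)² + (1−-3.5)²) = 4.6098; v₂ = distance/dt₂ = 2.3049

ω₁ = -5.3222, v₂ = 2.3049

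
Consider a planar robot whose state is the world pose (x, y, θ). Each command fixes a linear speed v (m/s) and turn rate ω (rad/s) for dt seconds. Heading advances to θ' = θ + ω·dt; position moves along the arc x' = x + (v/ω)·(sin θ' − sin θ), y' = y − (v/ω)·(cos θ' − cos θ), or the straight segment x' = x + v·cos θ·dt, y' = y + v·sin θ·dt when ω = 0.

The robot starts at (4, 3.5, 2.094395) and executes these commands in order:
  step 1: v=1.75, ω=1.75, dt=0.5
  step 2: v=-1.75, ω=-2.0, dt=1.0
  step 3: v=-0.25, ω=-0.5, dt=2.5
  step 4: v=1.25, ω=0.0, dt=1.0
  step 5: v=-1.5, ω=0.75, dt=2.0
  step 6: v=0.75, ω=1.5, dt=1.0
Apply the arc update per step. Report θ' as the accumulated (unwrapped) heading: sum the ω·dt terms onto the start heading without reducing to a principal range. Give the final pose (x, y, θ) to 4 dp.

step 1: θ'=2.9694 (R=1.0000) → pose (3.3053, 3.9852, 2.9694)
step 2: θ'=0.9694 (R=0.8750) → pose (3.8769, 2.6281, 0.9694)
step 3: θ'=-0.2806 (R=0.5000) → pose (3.3261, 2.4305, -0.2806)
step 4: θ'=-0.2806 (straight) → pose (4.5272, 2.0844, -0.2806)
step 5: θ'=1.2194 (R=-2.0000) → pose (2.0956, 0.8510, 1.2194)
step 6: θ'=2.7194 (R=0.5000) → pose (1.8310, 1.4792, 2.7194)

(1.8310, 1.4792, 2.7194)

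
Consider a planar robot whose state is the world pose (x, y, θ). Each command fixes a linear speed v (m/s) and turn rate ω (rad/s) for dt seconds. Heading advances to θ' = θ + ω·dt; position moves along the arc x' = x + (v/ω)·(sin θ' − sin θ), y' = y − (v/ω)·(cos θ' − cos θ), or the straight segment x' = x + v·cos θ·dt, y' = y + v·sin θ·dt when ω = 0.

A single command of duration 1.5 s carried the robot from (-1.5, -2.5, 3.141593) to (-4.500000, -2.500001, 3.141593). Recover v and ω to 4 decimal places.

Δθ = 3.141593 − 3.141593 = 0.000000
ω = Δθ/dt = 0.000000/1.5 = 0.0000
ω = 0 → v = (Δx·cos θ + Δy·sin θ)/dt = 2.0000

v = 2.0000, ω = 0.0000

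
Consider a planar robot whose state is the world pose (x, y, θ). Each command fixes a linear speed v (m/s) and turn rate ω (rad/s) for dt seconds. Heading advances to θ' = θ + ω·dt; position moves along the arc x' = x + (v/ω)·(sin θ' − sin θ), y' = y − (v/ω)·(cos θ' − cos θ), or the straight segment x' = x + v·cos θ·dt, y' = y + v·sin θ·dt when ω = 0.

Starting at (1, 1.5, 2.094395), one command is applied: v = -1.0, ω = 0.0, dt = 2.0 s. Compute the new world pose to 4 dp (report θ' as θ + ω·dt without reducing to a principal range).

(2.0000, -0.2321, 2.0944)

θ' = 2.0944 + 0.0·2.0 = 2.0944
ω = 0 → straight: x' = 1 + -1.0·cos(2.0944)·2.0 = 2.0000
y' = 1.5 + -1.0·sin(2.0944)·2.0 = -0.2321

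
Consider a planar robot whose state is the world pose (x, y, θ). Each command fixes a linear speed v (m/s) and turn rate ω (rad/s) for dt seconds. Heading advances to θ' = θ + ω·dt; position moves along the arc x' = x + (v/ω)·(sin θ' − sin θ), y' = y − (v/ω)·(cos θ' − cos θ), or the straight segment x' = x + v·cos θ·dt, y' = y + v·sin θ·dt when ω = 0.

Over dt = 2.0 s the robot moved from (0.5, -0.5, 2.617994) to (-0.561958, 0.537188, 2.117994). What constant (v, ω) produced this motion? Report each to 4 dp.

v = 0.7500, ω = -0.2500

Δθ = 2.117994 − 2.617994 = -0.500000
ω = Δθ/dt = -0.500000/2.0 = -0.2500
R = Δx/(sin θ' − sin θ) = -3.0000
v = R·ω = -3.0000·-0.2500 = 0.7500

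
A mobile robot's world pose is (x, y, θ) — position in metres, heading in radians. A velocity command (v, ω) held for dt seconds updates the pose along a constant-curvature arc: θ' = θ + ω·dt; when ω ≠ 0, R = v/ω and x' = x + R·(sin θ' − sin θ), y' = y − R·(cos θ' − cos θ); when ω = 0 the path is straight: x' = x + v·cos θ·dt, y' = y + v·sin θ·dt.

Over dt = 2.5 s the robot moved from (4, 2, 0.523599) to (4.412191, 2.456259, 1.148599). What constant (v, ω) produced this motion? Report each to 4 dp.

v = 0.2500, ω = 0.2500

Δθ = 1.148599 − 0.523599 = 0.625000
ω = Δθ/dt = 0.625000/2.5 = 0.2500
R = −Δy/(cos θ' − cos θ) = 1.0000
v = R·ω = 1.0000·0.2500 = 0.2500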